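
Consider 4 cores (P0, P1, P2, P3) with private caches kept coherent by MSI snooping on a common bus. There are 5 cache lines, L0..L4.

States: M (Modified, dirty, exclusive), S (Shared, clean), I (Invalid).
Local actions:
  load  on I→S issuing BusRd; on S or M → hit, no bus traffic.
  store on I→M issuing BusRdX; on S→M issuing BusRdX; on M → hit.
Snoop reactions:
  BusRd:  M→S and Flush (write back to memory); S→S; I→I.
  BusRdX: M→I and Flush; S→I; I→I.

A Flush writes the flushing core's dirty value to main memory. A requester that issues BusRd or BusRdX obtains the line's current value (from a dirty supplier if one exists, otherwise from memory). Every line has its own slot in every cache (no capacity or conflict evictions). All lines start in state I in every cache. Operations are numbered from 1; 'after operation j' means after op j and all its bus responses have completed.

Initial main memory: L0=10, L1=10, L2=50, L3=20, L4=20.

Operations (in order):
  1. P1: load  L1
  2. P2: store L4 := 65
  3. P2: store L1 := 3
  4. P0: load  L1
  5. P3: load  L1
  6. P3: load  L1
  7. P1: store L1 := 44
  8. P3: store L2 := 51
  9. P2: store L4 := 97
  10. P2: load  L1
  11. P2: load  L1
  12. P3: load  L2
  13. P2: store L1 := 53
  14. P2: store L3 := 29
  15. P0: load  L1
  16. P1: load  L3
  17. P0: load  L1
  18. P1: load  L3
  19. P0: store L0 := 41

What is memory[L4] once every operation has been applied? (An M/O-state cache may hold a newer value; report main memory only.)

1. P1: load  L1  bus=[BusRd]  L1: P0=I P1=S P2=I P3=I  mem[L1]=10
2. P2: store L4 := 65  bus=[BusRdX]  L4: P0=I P1=I P2=M P3=I  mem[L4]=20
3. P2: store L1 := 3  bus=[BusRdX]  L1: P0=I P1=I P2=M P3=I  mem[L1]=10
4. P0: load  L1  bus=[BusRd,Flush]  L1: P0=S P1=I P2=S P3=I  mem[L1]=3
5. P3: load  L1  bus=[BusRd]  L1: P0=S P1=I P2=S P3=S  mem[L1]=3
6. P3: load  L1  bus=[-]  L1: P0=S P1=I P2=S P3=S  mem[L1]=3
7. P1: store L1 := 44  bus=[BusRdX]  L1: P0=I P1=M P2=I P3=I  mem[L1]=3
8. P3: store L2 := 51  bus=[BusRdX]  L2: P0=I P1=I P2=I P3=M  mem[L2]=50
9. P2: store L4 := 97  bus=[-]  L4: P0=I P1=I P2=M P3=I  mem[L4]=20
10. P2: load  L1  bus=[BusRd,Flush]  L1: P0=I P1=S P2=S P3=I  mem[L1]=44
11. P2: load  L1  bus=[-]  L1: P0=I P1=S P2=S P3=I  mem[L1]=44
12. P3: load  L2  bus=[-]  L2: P0=I P1=I P2=I P3=M  mem[L2]=50
13. P2: store L1 := 53  bus=[BusRdX]  L1: P0=I P1=I P2=M P3=I  mem[L1]=44
14. P2: store L3 := 29  bus=[BusRdX]  L3: P0=I P1=I P2=M P3=I  mem[L3]=20
15. P0: load  L1  bus=[BusRd,Flush]  L1: P0=S P1=I P2=S P3=I  mem[L1]=53
16. P1: load  L3  bus=[BusRd,Flush]  L3: P0=I P1=S P2=S P3=I  mem[L3]=29
17. P0: load  L1  bus=[-]  L1: P0=S P1=I P2=S P3=I  mem[L1]=53
18. P1: load  L3  bus=[-]  L3: P0=I P1=S P2=S P3=I  mem[L3]=29
19. P0: store L0 := 41  bus=[BusRdX]  L0: P0=M P1=I P2=I P3=I  mem[L0]=10

memory[L4] = 20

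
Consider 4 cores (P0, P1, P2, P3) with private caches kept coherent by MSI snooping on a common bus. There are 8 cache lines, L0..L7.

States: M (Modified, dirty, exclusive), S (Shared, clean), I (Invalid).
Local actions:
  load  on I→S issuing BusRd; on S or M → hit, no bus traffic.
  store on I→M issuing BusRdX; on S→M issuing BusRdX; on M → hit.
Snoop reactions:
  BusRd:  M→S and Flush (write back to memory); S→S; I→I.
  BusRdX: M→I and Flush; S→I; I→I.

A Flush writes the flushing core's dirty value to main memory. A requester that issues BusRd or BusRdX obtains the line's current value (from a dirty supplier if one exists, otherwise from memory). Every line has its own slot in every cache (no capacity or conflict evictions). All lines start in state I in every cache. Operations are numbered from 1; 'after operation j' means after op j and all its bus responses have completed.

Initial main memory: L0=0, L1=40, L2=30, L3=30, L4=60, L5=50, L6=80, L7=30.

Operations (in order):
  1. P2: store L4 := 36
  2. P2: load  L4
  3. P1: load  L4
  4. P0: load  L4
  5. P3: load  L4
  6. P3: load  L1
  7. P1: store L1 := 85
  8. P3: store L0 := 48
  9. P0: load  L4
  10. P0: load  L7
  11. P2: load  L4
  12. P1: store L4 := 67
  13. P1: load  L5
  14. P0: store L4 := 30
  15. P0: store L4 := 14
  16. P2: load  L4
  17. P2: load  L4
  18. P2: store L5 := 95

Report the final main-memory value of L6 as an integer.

memory[L6] = 80

1. P2: store L4 := 36  bus=[BusRdX]  L4: P0=I P1=I P2=M P3=I  mem[L4]=60
2. P2: load  L4  bus=[-]  L4: P0=I P1=I P2=M P3=I  mem[L4]=60
3. P1: load  L4  bus=[BusRd,Flush]  L4: P0=I P1=S P2=S P3=I  mem[L4]=36
4. P0: load  L4  bus=[BusRd]  L4: P0=S P1=S P2=S P3=I  mem[L4]=36
5. P3: load  L4  bus=[BusRd]  L4: P0=S P1=S P2=S P3=S  mem[L4]=36
6. P3: load  L1  bus=[BusRd]  L1: P0=I P1=I P2=I P3=S  mem[L1]=40
7. P1: store L1 := 85  bus=[BusRdX]  L1: P0=I P1=M P2=I P3=I  mem[L1]=40
8. P3: store L0 := 48  bus=[BusRdX]  L0: P0=I P1=I P2=I P3=M  mem[L0]=0
9. P0: load  L4  bus=[-]  L4: P0=S P1=S P2=S P3=S  mem[L4]=36
10. P0: load  L7  bus=[BusRd]  L7: P0=S P1=I P2=I P3=I  mem[L7]=30
11. P2: load  L4  bus=[-]  L4: P0=S P1=S P2=S P3=S  mem[L4]=36
12. P1: store L4 := 67  bus=[BusRdX]  L4: P0=I P1=M P2=I P3=I  mem[L4]=36
13. P1: load  L5  bus=[BusRd]  L5: P0=I P1=S P2=I P3=I  mem[L5]=50
14. P0: store L4 := 30  bus=[BusRdX,Flush]  L4: P0=M P1=I P2=I P3=I  mem[L4]=67
15. P0: store L4 := 14  bus=[-]  L4: P0=M P1=I P2=I P3=I  mem[L4]=67
16. P2: load  L4  bus=[BusRd,Flush]  L4: P0=S P1=I P2=S P3=I  mem[L4]=14
17. P2: load  L4  bus=[-]  L4: P0=S P1=I P2=S P3=I  mem[L4]=14
18. P2: store L5 := 95  bus=[BusRdX]  L5: P0=I P1=I P2=M P3=I  mem[L5]=50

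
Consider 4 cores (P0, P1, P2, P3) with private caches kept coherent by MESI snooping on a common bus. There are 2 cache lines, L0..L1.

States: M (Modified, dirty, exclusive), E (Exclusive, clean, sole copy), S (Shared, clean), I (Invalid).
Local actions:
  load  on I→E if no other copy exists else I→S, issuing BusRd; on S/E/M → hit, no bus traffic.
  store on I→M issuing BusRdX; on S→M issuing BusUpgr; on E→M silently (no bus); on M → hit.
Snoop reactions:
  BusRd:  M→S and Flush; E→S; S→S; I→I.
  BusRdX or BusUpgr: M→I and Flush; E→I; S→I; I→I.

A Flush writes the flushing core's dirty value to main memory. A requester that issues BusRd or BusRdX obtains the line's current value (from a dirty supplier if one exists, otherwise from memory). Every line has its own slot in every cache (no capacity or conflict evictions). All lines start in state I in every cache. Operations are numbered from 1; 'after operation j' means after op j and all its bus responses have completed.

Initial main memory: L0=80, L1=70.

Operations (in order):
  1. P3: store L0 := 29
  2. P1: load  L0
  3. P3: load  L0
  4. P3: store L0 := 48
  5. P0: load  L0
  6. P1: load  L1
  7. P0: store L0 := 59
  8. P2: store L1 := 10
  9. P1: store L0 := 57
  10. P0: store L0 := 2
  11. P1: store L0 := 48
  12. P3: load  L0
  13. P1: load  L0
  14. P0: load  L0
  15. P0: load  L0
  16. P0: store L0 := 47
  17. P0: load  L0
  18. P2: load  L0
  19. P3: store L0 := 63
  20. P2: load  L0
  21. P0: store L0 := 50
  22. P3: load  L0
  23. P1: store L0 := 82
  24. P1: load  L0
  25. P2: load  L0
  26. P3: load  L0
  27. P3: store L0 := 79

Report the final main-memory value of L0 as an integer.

memory[L0] = 82

[1] P3: store L0 := 29 | P0:I, P1:I, P2:I, P3:M(29) | bus: BusRdX
[2] P1: load  L0 | P0:I, P1:S(29), P2:I, P3:S(29) | bus: BusRd,Flush
[3] P3: load  L0 | P0:I, P1:S(29), P2:I, P3:S(29) | bus: none
[4] P3: store L0 := 48 | P0:I, P1:I, P2:I, P3:M(48) | bus: BusUpgr
[5] P0: load  L0 | P0:S(48), P1:I, P2:I, P3:S(48) | bus: BusRd,Flush
[6] P1: load  L1 | P0:I, P1:E(70), P2:I, P3:I | bus: BusRd
[7] P0: store L0 := 59 | P0:M(59), P1:I, P2:I, P3:I | bus: BusUpgr
[8] P2: store L1 := 10 | P0:I, P1:I, P2:M(10), P3:I | bus: BusRdX
[9] P1: store L0 := 57 | P0:I, P1:M(57), P2:I, P3:I | bus: BusRdX,Flush
[10] P0: store L0 := 2 | P0:M(2), P1:I, P2:I, P3:I | bus: BusRdX,Flush
[11] P1: store L0 := 48 | P0:I, P1:M(48), P2:I, P3:I | bus: BusRdX,Flush
[12] P3: load  L0 | P0:I, P1:S(48), P2:I, P3:S(48) | bus: BusRd,Flush
[13] P1: load  L0 | P0:I, P1:S(48), P2:I, P3:S(48) | bus: none
[14] P0: load  L0 | P0:S(48), P1:S(48), P2:I, P3:S(48) | bus: BusRd
[15] P0: load  L0 | P0:S(48), P1:S(48), P2:I, P3:S(48) | bus: none
[16] P0: store L0 := 47 | P0:M(47), P1:I, P2:I, P3:I | bus: BusUpgr
[17] P0: load  L0 | P0:M(47), P1:I, P2:I, P3:I | bus: none
[18] P2: load  L0 | P0:S(47), P1:I, P2:S(47), P3:I | bus: BusRd,Flush
[19] P3: store L0 := 63 | P0:I, P1:I, P2:I, P3:M(63) | bus: BusRdX
[20] P2: load  L0 | P0:I, P1:I, P2:S(63), P3:S(63) | bus: BusRd,Flush
[21] P0: store L0 := 50 | P0:M(50), P1:I, P2:I, P3:I | bus: BusRdX
[22] P3: load  L0 | P0:S(50), P1:I, P2:I, P3:S(50) | bus: BusRd,Flush
[23] P1: store L0 := 82 | P0:I, P1:M(82), P2:I, P3:I | bus: BusRdX
[24] P1: load  L0 | P0:I, P1:M(82), P2:I, P3:I | bus: none
[25] P2: load  L0 | P0:I, P1:S(82), P2:S(82), P3:I | bus: BusRd,Flush
[26] P3: load  L0 | P0:I, P1:S(82), P2:S(82), P3:S(82) | bus: BusRd
[27] P3: store L0 := 79 | P0:I, P1:I, P2:I, P3:M(79) | bus: BusUpgr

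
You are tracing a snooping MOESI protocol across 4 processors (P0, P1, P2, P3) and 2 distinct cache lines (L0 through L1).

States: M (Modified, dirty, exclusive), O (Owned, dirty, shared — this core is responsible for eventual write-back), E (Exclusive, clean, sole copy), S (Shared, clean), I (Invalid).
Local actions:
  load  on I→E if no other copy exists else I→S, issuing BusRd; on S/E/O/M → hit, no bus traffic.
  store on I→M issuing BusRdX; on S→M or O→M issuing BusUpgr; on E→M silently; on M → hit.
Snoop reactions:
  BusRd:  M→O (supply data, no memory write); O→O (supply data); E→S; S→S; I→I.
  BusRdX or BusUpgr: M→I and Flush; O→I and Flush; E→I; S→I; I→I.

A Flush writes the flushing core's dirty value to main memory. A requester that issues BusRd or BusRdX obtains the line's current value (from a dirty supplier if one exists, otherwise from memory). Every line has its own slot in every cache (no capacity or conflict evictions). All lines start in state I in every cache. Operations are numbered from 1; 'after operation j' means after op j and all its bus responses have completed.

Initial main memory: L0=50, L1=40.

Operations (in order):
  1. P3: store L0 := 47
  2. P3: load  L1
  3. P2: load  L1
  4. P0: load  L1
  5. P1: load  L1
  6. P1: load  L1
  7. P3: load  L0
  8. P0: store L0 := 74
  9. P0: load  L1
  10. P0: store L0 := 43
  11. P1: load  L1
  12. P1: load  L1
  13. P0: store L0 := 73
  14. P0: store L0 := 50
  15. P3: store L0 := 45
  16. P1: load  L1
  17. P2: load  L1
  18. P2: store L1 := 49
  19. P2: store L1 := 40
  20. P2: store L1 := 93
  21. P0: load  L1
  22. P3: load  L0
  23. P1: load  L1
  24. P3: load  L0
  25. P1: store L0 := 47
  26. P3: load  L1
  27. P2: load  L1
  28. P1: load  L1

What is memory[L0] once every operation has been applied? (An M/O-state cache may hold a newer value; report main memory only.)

1. P3: store L0 := 47  bus=[BusRdX]  L0: P0=I P1=I P2=I P3=M  mem[L0]=50
2. P3: load  L1  bus=[BusRd]  L1: P0=I P1=I P2=I P3=E  mem[L1]=40
3. P2: load  L1  bus=[BusRd]  L1: P0=I P1=I P2=S P3=S  mem[L1]=40
4. P0: load  L1  bus=[BusRd]  L1: P0=S P1=I P2=S P3=S  mem[L1]=40
5. P1: load  L1  bus=[BusRd]  L1: P0=S P1=S P2=S P3=S  mem[L1]=40
6. P1: load  L1  bus=[-]  L1: P0=S P1=S P2=S P3=S  mem[L1]=40
7. P3: load  L0  bus=[-]  L0: P0=I P1=I P2=I P3=M  mem[L0]=50
8. P0: store L0 := 74  bus=[BusRdX,Flush]  L0: P0=M P1=I P2=I P3=I  mem[L0]=47
9. P0: load  L1  bus=[-]  L1: P0=S P1=S P2=S P3=S  mem[L1]=40
10. P0: store L0 := 43  bus=[-]  L0: P0=M P1=I P2=I P3=I  mem[L0]=47
11. P1: load  L1  bus=[-]  L1: P0=S P1=S P2=S P3=S  mem[L1]=40
12. P1: load  L1  bus=[-]  L1: P0=S P1=S P2=S P3=S  mem[L1]=40
13. P0: store L0 := 73  bus=[-]  L0: P0=M P1=I P2=I P3=I  mem[L0]=47
14. P0: store L0 := 50  bus=[-]  L0: P0=M P1=I P2=I P3=I  mem[L0]=47
15. P3: store L0 := 45  bus=[BusRdX,Flush]  L0: P0=I P1=I P2=I P3=M  mem[L0]=50
16. P1: load  L1  bus=[-]  L1: P0=S P1=S P2=S P3=S  mem[L1]=40
17. P2: load  L1  bus=[-]  L1: P0=S P1=S P2=S P3=S  mem[L1]=40
18. P2: store L1 := 49  bus=[BusUpgr]  L1: P0=I P1=I P2=M P3=I  mem[L1]=40
19. P2: store L1 := 40  bus=[-]  L1: P0=I P1=I P2=M P3=I  mem[L1]=40
20. P2: store L1 := 93  bus=[-]  L1: P0=I P1=I P2=M P3=I  mem[L1]=40
21. P0: load  L1  bus=[BusRd]  L1: P0=S P1=I P2=O P3=I  mem[L1]=40
22. P3: load  L0  bus=[-]  L0: P0=I P1=I P2=I P3=M  mem[L0]=50
23. P1: load  L1  bus=[BusRd]  L1: P0=S P1=S P2=O P3=I  mem[L1]=40
24. P3: load  L0  bus=[-]  L0: P0=I P1=I P2=I P3=M  mem[L0]=50
25. P1: store L0 := 47  bus=[BusRdX,Flush]  L0: P0=I P1=M P2=I P3=I  mem[L0]=45
26. P3: load  L1  bus=[BusRd]  L1: P0=S P1=S P2=O P3=S  mem[L1]=40
27. P2: load  L1  bus=[-]  L1: P0=S P1=S P2=O P3=S  mem[L1]=40
28. P1: load  L1  bus=[-]  L1: P0=S P1=S P2=O P3=S  mem[L1]=40

memory[L0] = 45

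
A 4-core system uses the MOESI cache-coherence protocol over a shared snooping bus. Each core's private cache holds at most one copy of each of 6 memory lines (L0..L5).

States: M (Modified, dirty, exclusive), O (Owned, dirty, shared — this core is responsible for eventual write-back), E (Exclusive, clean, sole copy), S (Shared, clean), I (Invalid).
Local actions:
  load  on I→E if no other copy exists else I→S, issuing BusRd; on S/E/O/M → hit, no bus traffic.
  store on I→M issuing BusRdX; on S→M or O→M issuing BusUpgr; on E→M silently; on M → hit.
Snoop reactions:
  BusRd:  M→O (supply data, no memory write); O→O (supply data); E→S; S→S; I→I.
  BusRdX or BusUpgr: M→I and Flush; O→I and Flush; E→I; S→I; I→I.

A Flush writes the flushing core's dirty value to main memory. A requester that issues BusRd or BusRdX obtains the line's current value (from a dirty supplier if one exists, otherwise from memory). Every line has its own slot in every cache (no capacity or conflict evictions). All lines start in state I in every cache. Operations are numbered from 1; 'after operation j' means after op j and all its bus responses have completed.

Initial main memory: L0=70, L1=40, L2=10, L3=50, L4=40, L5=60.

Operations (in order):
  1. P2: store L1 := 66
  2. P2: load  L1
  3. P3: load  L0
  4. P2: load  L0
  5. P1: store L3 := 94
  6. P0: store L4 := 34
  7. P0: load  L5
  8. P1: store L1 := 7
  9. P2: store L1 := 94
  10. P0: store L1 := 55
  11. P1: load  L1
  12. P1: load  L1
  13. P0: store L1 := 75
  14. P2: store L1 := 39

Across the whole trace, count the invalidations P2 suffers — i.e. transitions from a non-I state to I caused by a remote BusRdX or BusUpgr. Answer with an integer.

  op1 P2: store L1 := 66 → I/I/M/I on L1; bus BusRdX; mem=40
  op2 P2: load  L1 → I/I/M/I on L1; bus (none); mem=40
  op3 P3: load  L0 → I/I/I/E on L0; bus BusRd; mem=70
  op4 P2: load  L0 → I/I/S/S on L0; bus BusRd; mem=70
  op5 P1: store L3 := 94 → I/M/I/I on L3; bus BusRdX; mem=50
  op6 P0: store L4 := 34 → M/I/I/I on L4; bus BusRdX; mem=40
  op7 P0: load  L5 → E/I/I/I on L5; bus BusRd; mem=60
  op8 P1: store L1 := 7 → I/M/I/I on L1; bus BusRdX Flush; mem=66
  op9 P2: store L1 := 94 → I/I/M/I on L1; bus BusRdX Flush; mem=7
  op10 P0: store L1 := 55 → M/I/I/I on L1; bus BusRdX Flush; mem=94
  op11 P1: load  L1 → O/S/I/I on L1; bus BusRd; mem=94
  op12 P1: load  L1 → O/S/I/I on L1; bus (none); mem=94
  op13 P0: store L1 := 75 → M/I/I/I on L1; bus BusUpgr; mem=94
  op14 P2: store L1 := 39 → I/I/M/I on L1; bus BusRdX Flush; mem=75

invalidations = 2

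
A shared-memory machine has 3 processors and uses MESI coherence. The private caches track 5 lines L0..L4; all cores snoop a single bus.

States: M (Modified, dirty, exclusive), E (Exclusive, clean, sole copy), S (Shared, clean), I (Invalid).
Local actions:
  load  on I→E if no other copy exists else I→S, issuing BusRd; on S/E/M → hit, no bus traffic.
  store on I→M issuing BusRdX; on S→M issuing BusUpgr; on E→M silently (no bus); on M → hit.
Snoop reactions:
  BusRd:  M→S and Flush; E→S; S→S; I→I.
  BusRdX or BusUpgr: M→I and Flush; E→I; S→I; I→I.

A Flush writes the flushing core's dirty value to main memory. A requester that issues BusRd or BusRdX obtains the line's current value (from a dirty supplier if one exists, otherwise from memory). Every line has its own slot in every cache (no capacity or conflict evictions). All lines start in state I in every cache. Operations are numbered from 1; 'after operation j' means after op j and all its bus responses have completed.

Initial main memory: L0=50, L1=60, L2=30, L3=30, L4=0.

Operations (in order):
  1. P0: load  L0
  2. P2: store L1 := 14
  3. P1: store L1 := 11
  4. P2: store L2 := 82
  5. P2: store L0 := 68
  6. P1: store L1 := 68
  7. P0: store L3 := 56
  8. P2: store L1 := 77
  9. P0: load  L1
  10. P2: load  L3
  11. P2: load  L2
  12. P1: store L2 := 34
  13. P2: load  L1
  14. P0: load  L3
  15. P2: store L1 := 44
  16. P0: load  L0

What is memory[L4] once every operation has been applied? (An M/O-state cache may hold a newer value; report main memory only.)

memory[L4] = 0

  op1 P0: load  L0 → E/I/I on L0; bus BusRd; mem=50
  op2 P2: store L1 := 14 → I/I/M on L1; bus BusRdX; mem=60
  op3 P1: store L1 := 11 → I/M/I on L1; bus BusRdX Flush; mem=14
  op4 P2: store L2 := 82 → I/I/M on L2; bus BusRdX; mem=30
  op5 P2: store L0 := 68 → I/I/M on L0; bus BusRdX; mem=50
  op6 P1: store L1 := 68 → I/M/I on L1; bus (none); mem=14
  op7 P0: store L3 := 56 → M/I/I on L3; bus BusRdX; mem=30
  op8 P2: store L1 := 77 → I/I/M on L1; bus BusRdX Flush; mem=68
  op9 P0: load  L1 → S/I/S on L1; bus BusRd Flush; mem=77
  op10 P2: load  L3 → S/I/S on L3; bus BusRd Flush; mem=56
  op11 P2: load  L2 → I/I/M on L2; bus (none); mem=30
  op12 P1: store L2 := 34 → I/M/I on L2; bus BusRdX Flush; mem=82
  op13 P2: load  L1 → S/I/S on L1; bus (none); mem=77
  op14 P0: load  L3 → S/I/S on L3; bus (none); mem=56
  op15 P2: store L1 := 44 → I/I/M on L1; bus BusUpgr; mem=77
  op16 P0: load  L0 → S/I/S on L0; bus BusRd Flush; mem=68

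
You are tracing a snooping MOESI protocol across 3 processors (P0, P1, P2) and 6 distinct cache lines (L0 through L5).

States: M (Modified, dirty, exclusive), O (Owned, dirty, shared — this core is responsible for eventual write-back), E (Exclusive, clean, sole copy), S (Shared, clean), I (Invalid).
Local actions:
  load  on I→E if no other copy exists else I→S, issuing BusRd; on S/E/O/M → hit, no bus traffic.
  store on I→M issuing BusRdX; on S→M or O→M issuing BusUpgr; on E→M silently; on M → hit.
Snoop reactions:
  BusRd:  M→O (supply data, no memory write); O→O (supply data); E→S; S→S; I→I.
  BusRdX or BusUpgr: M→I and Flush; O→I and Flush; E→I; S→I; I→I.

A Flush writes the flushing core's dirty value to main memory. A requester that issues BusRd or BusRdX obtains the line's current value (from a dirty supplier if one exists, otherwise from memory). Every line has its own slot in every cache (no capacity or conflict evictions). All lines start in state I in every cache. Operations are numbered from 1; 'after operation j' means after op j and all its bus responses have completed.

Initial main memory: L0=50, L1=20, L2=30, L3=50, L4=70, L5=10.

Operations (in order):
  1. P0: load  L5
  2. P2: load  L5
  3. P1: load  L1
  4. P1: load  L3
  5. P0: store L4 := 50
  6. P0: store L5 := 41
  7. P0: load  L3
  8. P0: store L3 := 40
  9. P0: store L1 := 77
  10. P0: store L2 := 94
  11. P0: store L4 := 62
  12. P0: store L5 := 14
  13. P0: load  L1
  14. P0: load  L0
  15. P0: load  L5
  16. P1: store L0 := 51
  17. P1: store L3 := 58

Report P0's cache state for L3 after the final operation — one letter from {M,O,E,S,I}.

state = I

1. P0: load  L5  bus=[BusRd]  L5: P0=E P1=I P2=I  mem[L5]=10
2. P2: load  L5  bus=[BusRd]  L5: P0=S P1=I P2=S  mem[L5]=10
3. P1: load  L1  bus=[BusRd]  L1: P0=I P1=E P2=I  mem[L1]=20
4. P1: load  L3  bus=[BusRd]  L3: P0=I P1=E P2=I  mem[L3]=50
5. P0: store L4 := 50  bus=[BusRdX]  L4: P0=M P1=I P2=I  mem[L4]=70
6. P0: store L5 := 41  bus=[BusUpgr]  L5: P0=M P1=I P2=I  mem[L5]=10
7. P0: load  L3  bus=[BusRd]  L3: P0=S P1=S P2=I  mem[L3]=50
8. P0: store L3 := 40  bus=[BusUpgr]  L3: P0=M P1=I P2=I  mem[L3]=50
9. P0: store L1 := 77  bus=[BusRdX]  L1: P0=M P1=I P2=I  mem[L1]=20
10. P0: store L2 := 94  bus=[BusRdX]  L2: P0=M P1=I P2=I  mem[L2]=30
11. P0: store L4 := 62  bus=[-]  L4: P0=M P1=I P2=I  mem[L4]=70
12. P0: store L5 := 14  bus=[-]  L5: P0=M P1=I P2=I  mem[L5]=10
13. P0: load  L1  bus=[-]  L1: P0=M P1=I P2=I  mem[L1]=20
14. P0: load  L0  bus=[BusRd]  L0: P0=E P1=I P2=I  mem[L0]=50
15. P0: load  L5  bus=[-]  L5: P0=M P1=I P2=I  mem[L5]=10
16. P1: store L0 := 51  bus=[BusRdX]  L0: P0=I P1=M P2=I  mem[L0]=50
17. P1: store L3 := 58  bus=[BusRdX,Flush]  L3: P0=I P1=M P2=I  mem[L3]=40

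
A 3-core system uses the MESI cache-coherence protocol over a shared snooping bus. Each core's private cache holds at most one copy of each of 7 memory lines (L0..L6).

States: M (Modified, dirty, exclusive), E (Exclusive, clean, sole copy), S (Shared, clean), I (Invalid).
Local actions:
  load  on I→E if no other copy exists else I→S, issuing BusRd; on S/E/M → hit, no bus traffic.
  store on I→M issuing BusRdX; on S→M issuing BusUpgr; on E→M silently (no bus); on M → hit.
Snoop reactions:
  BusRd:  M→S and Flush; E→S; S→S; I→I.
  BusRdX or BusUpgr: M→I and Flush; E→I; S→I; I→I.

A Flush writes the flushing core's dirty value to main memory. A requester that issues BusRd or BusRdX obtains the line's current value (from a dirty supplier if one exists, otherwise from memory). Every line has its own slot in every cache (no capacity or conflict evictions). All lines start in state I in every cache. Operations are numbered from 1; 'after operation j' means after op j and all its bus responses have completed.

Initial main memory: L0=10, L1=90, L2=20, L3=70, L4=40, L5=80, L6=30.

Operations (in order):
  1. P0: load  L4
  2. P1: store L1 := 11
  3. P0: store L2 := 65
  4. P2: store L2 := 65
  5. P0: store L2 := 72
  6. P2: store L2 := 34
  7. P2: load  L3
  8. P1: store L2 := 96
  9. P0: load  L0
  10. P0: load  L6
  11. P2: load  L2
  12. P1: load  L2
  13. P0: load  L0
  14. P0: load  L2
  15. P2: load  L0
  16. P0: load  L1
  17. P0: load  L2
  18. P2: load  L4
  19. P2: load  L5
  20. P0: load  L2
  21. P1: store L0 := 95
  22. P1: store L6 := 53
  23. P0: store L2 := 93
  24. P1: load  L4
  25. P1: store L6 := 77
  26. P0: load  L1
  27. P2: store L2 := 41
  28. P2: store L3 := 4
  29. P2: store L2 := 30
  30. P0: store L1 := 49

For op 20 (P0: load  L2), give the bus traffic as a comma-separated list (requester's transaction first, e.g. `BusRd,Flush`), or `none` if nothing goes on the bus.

1. P0: load  L4  bus=[BusRd]  L4: P0=E P1=I P2=I  mem[L4]=40
2. P1: store L1 := 11  bus=[BusRdX]  L1: P0=I P1=M P2=I  mem[L1]=90
3. P0: store L2 := 65  bus=[BusRdX]  L2: P0=M P1=I P2=I  mem[L2]=20
4. P2: store L2 := 65  bus=[BusRdX,Flush]  L2: P0=I P1=I P2=M  mem[L2]=65
5. P0: store L2 := 72  bus=[BusRdX,Flush]  L2: P0=M P1=I P2=I  mem[L2]=65
6. P2: store L2 := 34  bus=[BusRdX,Flush]  L2: P0=I P1=I P2=M  mem[L2]=72
7. P2: load  L3  bus=[BusRd]  L3: P0=I P1=I P2=E  mem[L3]=70
8. P1: store L2 := 96  bus=[BusRdX,Flush]  L2: P0=I P1=M P2=I  mem[L2]=34
9. P0: load  L0  bus=[BusRd]  L0: P0=E P1=I P2=I  mem[L0]=10
10. P0: load  L6  bus=[BusRd]  L6: P0=E P1=I P2=I  mem[L6]=30
11. P2: load  L2  bus=[BusRd,Flush]  L2: P0=I P1=S P2=S  mem[L2]=96
12. P1: load  L2  bus=[-]  L2: P0=I P1=S P2=S  mem[L2]=96
13. P0: load  L0  bus=[-]  L0: P0=E P1=I P2=I  mem[L0]=10
14. P0: load  L2  bus=[BusRd]  L2: P0=S P1=S P2=S  mem[L2]=96
15. P2: load  L0  bus=[BusRd]  L0: P0=S P1=I P2=S  mem[L0]=10
16. P0: load  L1  bus=[BusRd,Flush]  L1: P0=S P1=S P2=I  mem[L1]=11
17. P0: load  L2  bus=[-]  L2: P0=S P1=S P2=S  mem[L2]=96
18. P2: load  L4  bus=[BusRd]  L4: P0=S P1=I P2=S  mem[L4]=40
19. P2: load  L5  bus=[BusRd]  L5: P0=I P1=I P2=E  mem[L5]=80
20. P0: load  L2  bus=[-]  L2: P0=S P1=S P2=S  mem[L2]=96
21. P1: store L0 := 95  bus=[BusRdX]  L0: P0=I P1=M P2=I  mem[L0]=10
22. P1: store L6 := 53  bus=[BusRdX]  L6: P0=I P1=M P2=I  mem[L6]=30
23. P0: store L2 := 93  bus=[BusUpgr]  L2: P0=M P1=I P2=I  mem[L2]=96
24. P1: load  L4  bus=[BusRd]  L4: P0=S P1=S P2=S  mem[L4]=40
25. P1: store L6 := 77  bus=[-]  L6: P0=I P1=M P2=I  mem[L6]=30
26. P0: load  L1  bus=[-]  L1: P0=S P1=S P2=I  mem[L1]=11
27. P2: store L2 := 41  bus=[BusRdX,Flush]  L2: P0=I P1=I P2=M  mem[L2]=93
28. P2: store L3 := 4  bus=[-]  L3: P0=I P1=I P2=M  mem[L3]=70
29. P2: store L2 := 30  bus=[-]  L2: P0=I P1=I P2=M  mem[L2]=93
30. P0: store L1 := 49  bus=[BusUpgr]  L1: P0=M P1=I P2=I  mem[L1]=11

bus = none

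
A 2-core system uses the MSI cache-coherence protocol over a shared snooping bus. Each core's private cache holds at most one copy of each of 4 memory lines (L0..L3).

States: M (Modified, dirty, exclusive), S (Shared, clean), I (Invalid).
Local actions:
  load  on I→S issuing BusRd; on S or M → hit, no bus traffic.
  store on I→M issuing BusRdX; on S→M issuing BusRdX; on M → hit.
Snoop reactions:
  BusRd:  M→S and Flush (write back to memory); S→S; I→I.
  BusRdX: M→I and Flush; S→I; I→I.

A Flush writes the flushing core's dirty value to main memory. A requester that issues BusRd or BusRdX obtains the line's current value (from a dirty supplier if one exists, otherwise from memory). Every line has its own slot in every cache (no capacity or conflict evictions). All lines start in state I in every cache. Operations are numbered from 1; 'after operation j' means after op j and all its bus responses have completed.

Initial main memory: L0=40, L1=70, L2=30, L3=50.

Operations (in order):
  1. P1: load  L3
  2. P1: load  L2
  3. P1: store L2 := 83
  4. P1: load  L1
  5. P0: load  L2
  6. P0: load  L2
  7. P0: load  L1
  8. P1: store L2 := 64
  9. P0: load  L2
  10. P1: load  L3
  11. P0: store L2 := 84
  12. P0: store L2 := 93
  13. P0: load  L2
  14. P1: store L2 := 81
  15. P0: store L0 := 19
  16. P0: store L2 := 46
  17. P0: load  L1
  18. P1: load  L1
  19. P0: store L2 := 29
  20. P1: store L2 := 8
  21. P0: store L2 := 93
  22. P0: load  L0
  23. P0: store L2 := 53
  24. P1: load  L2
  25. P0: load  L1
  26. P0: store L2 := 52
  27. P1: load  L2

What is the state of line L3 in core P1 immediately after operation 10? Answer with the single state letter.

  op1 P1: load  L3 → I/S on L3; bus BusRd; mem=50
  op2 P1: load  L2 → I/S on L2; bus BusRd; mem=30
  op3 P1: store L2 := 83 → I/M on L2; bus BusRdX; mem=30
  op4 P1: load  L1 → I/S on L1; bus BusRd; mem=70
  op5 P0: load  L2 → S/S on L2; bus BusRd Flush; mem=83
  op6 P0: load  L2 → S/S on L2; bus (none); mem=83
  op7 P0: load  L1 → S/S on L1; bus BusRd; mem=70
  op8 P1: store L2 := 64 → I/M on L2; bus BusRdX; mem=83
  op9 P0: load  L2 → S/S on L2; bus BusRd Flush; mem=64
  op10 P1: load  L3 → I/S on L3; bus (none); mem=50
  op11 P0: store L2 := 84 → M/I on L2; bus BusRdX; mem=64
  op12 P0: store L2 := 93 → M/I on L2; bus (none); mem=64
  op13 P0: load  L2 → M/I on L2; bus (none); mem=64
  op14 P1: store L2 := 81 → I/M on L2; bus BusRdX Flush; mem=93
  op15 P0: store L0 := 19 → M/I on L0; bus BusRdX; mem=40
  op16 P0: store L2 := 46 → M/I on L2; bus BusRdX Flush; mem=81
  op17 P0: load  L1 → S/S on L1; bus (none); mem=70
  op18 P1: load  L1 → S/S on L1; bus (none); mem=70
  op19 P0: store L2 := 29 → M/I on L2; bus (none); mem=81
  op20 P1: store L2 := 8 → I/M on L2; bus BusRdX Flush; mem=29
  op21 P0: store L2 := 93 → M/I on L2; bus BusRdX Flush; mem=8
  op22 P0: load  L0 → M/I on L0; bus (none); mem=40
  op23 P0: store L2 := 53 → M/I on L2; bus (none); mem=8
  op24 P1: load  L2 → S/S on L2; bus BusRd Flush; mem=53
  op25 P0: load  L1 → S/S on L1; bus (none); mem=70
  op26 P0: store L2 := 52 → M/I on L2; bus BusRdX; mem=53
  op27 P1: load  L2 → S/S on L2; bus BusRd Flush; mem=52

state = S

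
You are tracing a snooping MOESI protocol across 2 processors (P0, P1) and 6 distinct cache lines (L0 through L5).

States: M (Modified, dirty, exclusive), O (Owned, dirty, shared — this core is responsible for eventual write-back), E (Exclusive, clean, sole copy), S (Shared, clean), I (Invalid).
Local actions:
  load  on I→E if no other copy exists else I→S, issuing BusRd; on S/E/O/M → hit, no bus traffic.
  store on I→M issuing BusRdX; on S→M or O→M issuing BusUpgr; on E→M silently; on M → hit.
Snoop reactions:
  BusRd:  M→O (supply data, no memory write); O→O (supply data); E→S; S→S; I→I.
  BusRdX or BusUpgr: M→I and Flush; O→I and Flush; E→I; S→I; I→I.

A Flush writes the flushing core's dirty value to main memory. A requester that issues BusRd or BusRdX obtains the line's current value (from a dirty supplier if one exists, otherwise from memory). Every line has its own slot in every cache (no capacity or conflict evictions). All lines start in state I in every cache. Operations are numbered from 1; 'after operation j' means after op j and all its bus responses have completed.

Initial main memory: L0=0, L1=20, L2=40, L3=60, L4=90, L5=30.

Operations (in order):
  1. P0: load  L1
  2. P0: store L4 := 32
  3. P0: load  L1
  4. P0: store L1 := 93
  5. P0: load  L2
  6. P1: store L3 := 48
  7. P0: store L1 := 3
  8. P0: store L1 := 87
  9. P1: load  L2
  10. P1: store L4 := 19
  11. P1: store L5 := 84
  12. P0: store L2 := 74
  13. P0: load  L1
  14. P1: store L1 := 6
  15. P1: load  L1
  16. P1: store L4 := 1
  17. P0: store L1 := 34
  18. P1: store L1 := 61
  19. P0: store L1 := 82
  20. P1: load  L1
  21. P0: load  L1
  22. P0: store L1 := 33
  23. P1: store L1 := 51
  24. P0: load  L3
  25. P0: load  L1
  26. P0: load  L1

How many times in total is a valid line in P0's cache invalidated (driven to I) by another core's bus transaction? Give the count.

invalidations = 4

1. P0: load  L1  bus=[BusRd]  L1: P0=E P1=I  mem[L1]=20
2. P0: store L4 := 32  bus=[BusRdX]  L4: P0=M P1=I  mem[L4]=90
3. P0: load  L1  bus=[-]  L1: P0=E P1=I  mem[L1]=20
4. P0: store L1 := 93  bus=[-]  L1: P0=M P1=I  mem[L1]=20
5. P0: load  L2  bus=[BusRd]  L2: P0=E P1=I  mem[L2]=40
6. P1: store L3 := 48  bus=[BusRdX]  L3: P0=I P1=M  mem[L3]=60
7. P0: store L1 := 3  bus=[-]  L1: P0=M P1=I  mem[L1]=20
8. P0: store L1 := 87  bus=[-]  L1: P0=M P1=I  mem[L1]=20
9. P1: load  L2  bus=[BusRd]  L2: P0=S P1=S  mem[L2]=40
10. P1: store L4 := 19  bus=[BusRdX,Flush]  L4: P0=I P1=M  mem[L4]=32
11. P1: store L5 := 84  bus=[BusRdX]  L5: P0=I P1=M  mem[L5]=30
12. P0: store L2 := 74  bus=[BusUpgr]  L2: P0=M P1=I  mem[L2]=40
13. P0: load  L1  bus=[-]  L1: P0=M P1=I  mem[L1]=20
14. P1: store L1 := 6  bus=[BusRdX,Flush]  L1: P0=I P1=M  mem[L1]=87
15. P1: load  L1  bus=[-]  L1: P0=I P1=M  mem[L1]=87
16. P1: store L4 := 1  bus=[-]  L4: P0=I P1=M  mem[L4]=32
17. P0: store L1 := 34  bus=[BusRdX,Flush]  L1: P0=M P1=I  mem[L1]=6
18. P1: store L1 := 61  bus=[BusRdX,Flush]  L1: P0=I P1=M  mem[L1]=34
19. P0: store L1 := 82  bus=[BusRdX,Flush]  L1: P0=M P1=I  mem[L1]=61
20. P1: load  L1  bus=[BusRd]  L1: P0=O P1=S  mem[L1]=61
21. P0: load  L1  bus=[-]  L1: P0=O P1=S  mem[L1]=61
22. P0: store L1 := 33  bus=[BusUpgr]  L1: P0=M P1=I  mem[L1]=61
23. P1: store L1 := 51  bus=[BusRdX,Flush]  L1: P0=I P1=M  mem[L1]=33
24. P0: load  L3  bus=[BusRd]  L3: P0=S P1=O  mem[L3]=60
25. P0: load  L1  bus=[BusRd]  L1: P0=S P1=O  mem[L1]=33
26. P0: load  L1  bus=[-]  L1: P0=S P1=O  mem[L1]=33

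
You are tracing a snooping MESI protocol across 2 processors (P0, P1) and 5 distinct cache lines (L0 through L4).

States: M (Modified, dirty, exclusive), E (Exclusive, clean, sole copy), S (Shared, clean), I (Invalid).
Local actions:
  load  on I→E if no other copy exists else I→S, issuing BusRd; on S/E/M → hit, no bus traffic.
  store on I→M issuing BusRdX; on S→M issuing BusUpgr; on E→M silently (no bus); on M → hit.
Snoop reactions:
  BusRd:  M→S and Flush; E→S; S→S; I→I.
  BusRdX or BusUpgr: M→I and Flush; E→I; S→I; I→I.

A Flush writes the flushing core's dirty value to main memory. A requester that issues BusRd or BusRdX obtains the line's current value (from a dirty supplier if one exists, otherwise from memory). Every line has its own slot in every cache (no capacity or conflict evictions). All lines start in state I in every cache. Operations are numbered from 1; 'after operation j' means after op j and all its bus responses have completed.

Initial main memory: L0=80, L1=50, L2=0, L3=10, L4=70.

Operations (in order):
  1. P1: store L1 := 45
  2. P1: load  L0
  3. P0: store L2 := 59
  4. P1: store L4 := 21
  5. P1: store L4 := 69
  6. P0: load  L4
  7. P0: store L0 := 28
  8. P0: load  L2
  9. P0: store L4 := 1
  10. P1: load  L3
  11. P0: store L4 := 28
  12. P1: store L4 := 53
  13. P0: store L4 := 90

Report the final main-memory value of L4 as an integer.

  op1 P1: store L1 := 45 → I/M on L1; bus BusRdX; mem=50
  op2 P1: load  L0 → I/E on L0; bus BusRd; mem=80
  op3 P0: store L2 := 59 → M/I on L2; bus BusRdX; mem=0
  op4 P1: store L4 := 21 → I/M on L4; bus BusRdX; mem=70
  op5 P1: store L4 := 69 → I/M on L4; bus (none); mem=70
  op6 P0: load  L4 → S/S on L4; bus BusRd Flush; mem=69
  op7 P0: store L0 := 28 → M/I on L0; bus BusRdX; mem=80
  op8 P0: load  L2 → M/I on L2; bus (none); mem=0
  op9 P0: store L4 := 1 → M/I on L4; bus BusUpgr; mem=69
  op10 P1: load  L3 → I/E on L3; bus BusRd; mem=10
  op11 P0: store L4 := 28 → M/I on L4; bus (none); mem=69
  op12 P1: store L4 := 53 → I/M on L4; bus BusRdX Flush; mem=28
  op13 P0: store L4 := 90 → M/I on L4; bus BusRdX Flush; mem=53

memory[L4] = 53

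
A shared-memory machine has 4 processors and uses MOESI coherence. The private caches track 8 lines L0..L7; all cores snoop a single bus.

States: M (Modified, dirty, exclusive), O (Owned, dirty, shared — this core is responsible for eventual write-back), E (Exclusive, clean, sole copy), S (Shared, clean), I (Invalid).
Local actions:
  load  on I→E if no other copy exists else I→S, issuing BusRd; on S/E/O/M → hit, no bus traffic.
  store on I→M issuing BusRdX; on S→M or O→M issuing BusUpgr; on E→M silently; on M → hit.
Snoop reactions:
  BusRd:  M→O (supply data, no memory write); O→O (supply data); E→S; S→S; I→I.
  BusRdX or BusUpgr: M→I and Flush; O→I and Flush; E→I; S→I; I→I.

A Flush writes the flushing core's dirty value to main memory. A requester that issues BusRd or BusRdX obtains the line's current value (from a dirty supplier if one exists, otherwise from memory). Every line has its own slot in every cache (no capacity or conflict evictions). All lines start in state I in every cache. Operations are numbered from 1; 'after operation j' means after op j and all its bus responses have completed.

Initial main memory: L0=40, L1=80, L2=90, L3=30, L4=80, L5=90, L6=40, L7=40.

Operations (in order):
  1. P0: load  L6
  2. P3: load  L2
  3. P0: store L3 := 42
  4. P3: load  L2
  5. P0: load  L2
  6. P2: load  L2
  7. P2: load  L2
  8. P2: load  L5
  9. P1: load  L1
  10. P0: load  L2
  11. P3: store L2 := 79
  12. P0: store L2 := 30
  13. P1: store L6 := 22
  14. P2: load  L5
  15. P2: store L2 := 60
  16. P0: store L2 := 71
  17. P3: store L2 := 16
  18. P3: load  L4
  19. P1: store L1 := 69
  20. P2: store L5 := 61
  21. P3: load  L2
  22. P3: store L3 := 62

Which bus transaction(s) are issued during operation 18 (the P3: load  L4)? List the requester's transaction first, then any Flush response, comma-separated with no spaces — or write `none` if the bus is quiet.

bus = BusRd

[1] P0: load  L6 | P0:E(40), P1:I, P2:I, P3:I | bus: BusRd
[2] P3: load  L2 | P0:I, P1:I, P2:I, P3:E(90) | bus: BusRd
[3] P0: store L3 := 42 | P0:M(42), P1:I, P2:I, P3:I | bus: BusRdX
[4] P3: load  L2 | P0:I, P1:I, P2:I, P3:E(90) | bus: none
[5] P0: load  L2 | P0:S(90), P1:I, P2:I, P3:S(90) | bus: BusRd
[6] P2: load  L2 | P0:S(90), P1:I, P2:S(90), P3:S(90) | bus: BusRd
[7] P2: load  L2 | P0:S(90), P1:I, P2:S(90), P3:S(90) | bus: none
[8] P2: load  L5 | P0:I, P1:I, P2:E(90), P3:I | bus: BusRd
[9] P1: load  L1 | P0:I, P1:E(80), P2:I, P3:I | bus: BusRd
[10] P0: load  L2 | P0:S(90), P1:I, P2:S(90), P3:S(90) | bus: none
[11] P3: store L2 := 79 | P0:I, P1:I, P2:I, P3:M(79) | bus: BusUpgr
[12] P0: store L2 := 30 | P0:M(30), P1:I, P2:I, P3:I | bus: BusRdX,Flush
[13] P1: store L6 := 22 | P0:I, P1:M(22), P2:I, P3:I | bus: BusRdX
[14] P2: load  L5 | P0:I, P1:I, P2:E(90), P3:I | bus: none
[15] P2: store L2 := 60 | P0:I, P1:I, P2:M(60), P3:I | bus: BusRdX,Flush
[16] P0: store L2 := 71 | P0:M(71), P1:I, P2:I, P3:I | bus: BusRdX,Flush
[17] P3: store L2 := 16 | P0:I, P1:I, P2:I, P3:M(16) | bus: BusRdX,Flush
[18] P3: load  L4 | P0:I, P1:I, P2:I, P3:E(80) | bus: BusRd
[19] P1: store L1 := 69 | P0:I, P1:M(69), P2:I, P3:I | bus: none
[20] P2: store L5 := 61 | P0:I, P1:I, P2:M(61), P3:I | bus: none
[21] P3: load  L2 | P0:I, P1:I, P2:I, P3:M(16) | bus: none
[22] P3: store L3 := 62 | P0:I, P1:I, P2:I, P3:M(62) | bus: BusRdX,Flush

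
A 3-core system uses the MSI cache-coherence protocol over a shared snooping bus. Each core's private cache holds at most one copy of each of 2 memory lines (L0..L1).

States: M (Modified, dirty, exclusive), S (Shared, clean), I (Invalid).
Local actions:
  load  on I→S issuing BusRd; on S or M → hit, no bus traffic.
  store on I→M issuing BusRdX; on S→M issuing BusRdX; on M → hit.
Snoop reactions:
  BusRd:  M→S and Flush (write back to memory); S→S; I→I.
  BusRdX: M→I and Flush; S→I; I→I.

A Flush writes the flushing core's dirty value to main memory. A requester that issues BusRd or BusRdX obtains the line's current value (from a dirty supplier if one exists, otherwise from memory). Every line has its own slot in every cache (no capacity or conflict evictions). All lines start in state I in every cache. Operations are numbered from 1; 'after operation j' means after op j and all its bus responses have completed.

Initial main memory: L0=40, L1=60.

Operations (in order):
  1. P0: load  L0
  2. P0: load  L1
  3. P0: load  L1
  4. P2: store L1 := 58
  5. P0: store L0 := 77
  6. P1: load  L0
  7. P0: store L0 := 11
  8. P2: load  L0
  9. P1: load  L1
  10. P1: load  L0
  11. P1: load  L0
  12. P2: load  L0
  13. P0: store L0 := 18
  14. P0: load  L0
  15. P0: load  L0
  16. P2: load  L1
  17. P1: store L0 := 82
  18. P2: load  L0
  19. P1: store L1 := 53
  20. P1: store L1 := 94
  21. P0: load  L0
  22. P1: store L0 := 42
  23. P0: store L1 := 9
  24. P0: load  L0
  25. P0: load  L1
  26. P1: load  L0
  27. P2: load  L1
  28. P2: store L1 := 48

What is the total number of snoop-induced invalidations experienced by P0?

invalidations = 4

  op1 P0: load  L0 → S/I/I on L0; bus BusRd; mem=40
  op2 P0: load  L1 → S/I/I on L1; bus BusRd; mem=60
  op3 P0: load  L1 → S/I/I on L1; bus (none); mem=60
  op4 P2: store L1 := 58 → I/I/M on L1; bus BusRdX; mem=60
  op5 P0: store L0 := 77 → M/I/I on L0; bus BusRdX; mem=40
  op6 P1: load  L0 → S/S/I on L0; bus BusRd Flush; mem=77
  op7 P0: store L0 := 11 → M/I/I on L0; bus BusRdX; mem=77
  op8 P2: load  L0 → S/I/S on L0; bus BusRd Flush; mem=11
  op9 P1: load  L1 → I/S/S on L1; bus BusRd Flush; mem=58
  op10 P1: load  L0 → S/S/S on L0; bus BusRd; mem=11
  op11 P1: load  L0 → S/S/S on L0; bus (none); mem=11
  op12 P2: load  L0 → S/S/S on L0; bus (none); mem=11
  op13 P0: store L0 := 18 → M/I/I on L0; bus BusRdX; mem=11
  op14 P0: load  L0 → M/I/I on L0; bus (none); mem=11
  op15 P0: load  L0 → M/I/I on L0; bus (none); mem=11
  op16 P2: load  L1 → I/S/S on L1; bus (none); mem=58
  op17 P1: store L0 := 82 → I/M/I on L0; bus BusRdX Flush; mem=18
  op18 P2: load  L0 → I/S/S on L0; bus BusRd Flush; mem=82
  op19 P1: store L1 := 53 → I/M/I on L1; bus BusRdX; mem=58
  op20 P1: store L1 := 94 → I/M/I on L1; bus (none); mem=58
  op21 P0: load  L0 → S/S/S on L0; bus BusRd; mem=82
  op22 P1: store L0 := 42 → I/M/I on L0; bus BusRdX; mem=82
  op23 P0: store L1 := 9 → M/I/I on L1; bus BusRdX Flush; mem=94
  op24 P0: load  L0 → S/S/I on L0; bus BusRd Flush; mem=42
  op25 P0: load  L1 → M/I/I on L1; bus (none); mem=94
  op26 P1: load  L0 → S/S/I on L0; bus (none); mem=42
  op27 P2: load  L1 → S/I/S on L1; bus BusRd Flush; mem=9
  op28 P2: store L1 := 48 → I/I/M on L1; bus BusRdX; mem=9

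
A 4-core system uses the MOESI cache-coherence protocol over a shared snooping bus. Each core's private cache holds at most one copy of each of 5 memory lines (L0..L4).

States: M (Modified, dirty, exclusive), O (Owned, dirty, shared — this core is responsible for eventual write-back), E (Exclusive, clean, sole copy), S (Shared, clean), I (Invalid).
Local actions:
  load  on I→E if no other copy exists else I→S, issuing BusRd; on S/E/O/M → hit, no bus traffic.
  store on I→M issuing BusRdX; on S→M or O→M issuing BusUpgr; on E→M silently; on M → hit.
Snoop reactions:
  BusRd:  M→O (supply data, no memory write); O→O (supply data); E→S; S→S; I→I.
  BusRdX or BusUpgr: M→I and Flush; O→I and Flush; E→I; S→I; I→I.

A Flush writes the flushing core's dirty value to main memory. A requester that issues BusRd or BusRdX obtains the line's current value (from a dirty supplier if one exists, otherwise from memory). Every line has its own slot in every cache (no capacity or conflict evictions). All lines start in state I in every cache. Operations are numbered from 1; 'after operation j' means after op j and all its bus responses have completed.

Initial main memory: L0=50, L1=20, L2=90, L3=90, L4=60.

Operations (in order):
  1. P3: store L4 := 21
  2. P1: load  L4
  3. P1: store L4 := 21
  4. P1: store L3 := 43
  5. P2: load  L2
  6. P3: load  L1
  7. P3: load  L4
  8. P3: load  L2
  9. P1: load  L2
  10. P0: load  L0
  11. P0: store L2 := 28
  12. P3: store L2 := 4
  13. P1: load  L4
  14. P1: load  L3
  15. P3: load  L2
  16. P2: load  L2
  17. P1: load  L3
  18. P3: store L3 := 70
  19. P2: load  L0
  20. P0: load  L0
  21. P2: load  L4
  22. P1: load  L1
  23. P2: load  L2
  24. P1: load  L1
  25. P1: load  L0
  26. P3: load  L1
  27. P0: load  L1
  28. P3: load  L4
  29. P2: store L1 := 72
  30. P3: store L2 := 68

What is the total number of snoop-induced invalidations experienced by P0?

1. P3: store L4 := 21  bus=[BusRdX]  L4: P0=I P1=I P2=I P3=M  mem[L4]=60
2. P1: load  L4  bus=[BusRd]  L4: P0=I P1=S P2=I P3=O  mem[L4]=60
3. P1: store L4 := 21  bus=[BusUpgr,Flush]  L4: P0=I P1=M P2=I P3=I  mem[L4]=21
4. P1: store L3 := 43  bus=[BusRdX]  L3: P0=I P1=M P2=I P3=I  mem[L3]=90
5. P2: load  L2  bus=[BusRd]  L2: P0=I P1=I P2=E P3=I  mem[L2]=90
6. P3: load  L1  bus=[BusRd]  L1: P0=I P1=I P2=I P3=E  mem[L1]=20
7. P3: load  L4  bus=[BusRd]  L4: P0=I P1=O P2=I P3=S  mem[L4]=21
8. P3: load  L2  bus=[BusRd]  L2: P0=I P1=I P2=S P3=S  mem[L2]=90
9. P1: load  L2  bus=[BusRd]  L2: P0=I P1=S P2=S P3=S  mem[L2]=90
10. P0: load  L0  bus=[BusRd]  L0: P0=E P1=I P2=I P3=I  mem[L0]=50
11. P0: store L2 := 28  bus=[BusRdX]  L2: P0=M P1=I P2=I P3=I  mem[L2]=90
12. P3: store L2 := 4  bus=[BusRdX,Flush]  L2: P0=I P1=I P2=I P3=M  mem[L2]=28
13. P1: load  L4  bus=[-]  L4: P0=I P1=O P2=I P3=S  mem[L4]=21
14. P1: load  L3  bus=[-]  L3: P0=I P1=M P2=I P3=I  mem[L3]=90
15. P3: load  L2  bus=[-]  L2: P0=I P1=I P2=I P3=M  mem[L2]=28
16. P2: load  L2  bus=[BusRd]  L2: P0=I P1=I P2=S P3=O  mem[L2]=28
17. P1: load  L3  bus=[-]  L3: P0=I P1=M P2=I P3=I  mem[L3]=90
18. P3: store L3 := 70  bus=[BusRdX,Flush]  L3: P0=I P1=I P2=I P3=M  mem[L3]=43
19. P2: load  L0  bus=[BusRd]  L0: P0=S P1=I P2=S P3=I  mem[L0]=50
20. P0: load  L0  bus=[-]  L0: P0=S P1=I P2=S P3=I  mem[L0]=50
21. P2: load  L4  bus=[BusRd]  L4: P0=I P1=O P2=S P3=S  mem[L4]=21
22. P1: load  L1  bus=[BusRd]  L1: P0=I P1=S P2=I P3=S  mem[L1]=20
23. P2: load  L2  bus=[-]  L2: P0=I P1=I P2=S P3=O  mem[L2]=28
24. P1: load  L1  bus=[-]  L1: P0=I P1=S P2=I P3=S  mem[L1]=20
25. P1: load  L0  bus=[BusRd]  L0: P0=S P1=S P2=S P3=I  mem[L0]=50
26. P3: load  L1  bus=[-]  L1: P0=I P1=S P2=I P3=S  mem[L1]=20
27. P0: load  L1  bus=[BusRd]  L1: P0=S P1=S P2=I P3=S  mem[L1]=20
28. P3: load  L4  bus=[-]  L4: P0=I P1=O P2=S P3=S  mem[L4]=21
29. P2: store L1 := 72  bus=[BusRdX]  L1: P0=I P1=I P2=M P3=I  mem[L1]=20
30. P3: store L2 := 68  bus=[BusUpgr]  L2: P0=I P1=I P2=I P3=M  mem[L2]=28

invalidations = 2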